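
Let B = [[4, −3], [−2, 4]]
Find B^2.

[[22, −24], [−16, 22]]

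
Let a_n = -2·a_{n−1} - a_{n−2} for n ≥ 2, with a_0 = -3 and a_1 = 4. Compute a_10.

With companion matrix T = [[-2, -1], [1, 0]], [a_n, a_{n−1}]ᵀ = T·[a_{n−1}, a_{n−2}]ᵀ, so [a_10, a_9]ᵀ = T^9·[a_1, a_0]ᵀ.
T^9 = [[-10, -9], [9, 8]], giving [a_10, a_9]ᵀ = [[-13], [12]].

-13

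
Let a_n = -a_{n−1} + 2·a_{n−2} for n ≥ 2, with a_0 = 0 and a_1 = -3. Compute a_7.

With companion matrix M = [[-1, 2], [1, 0]], [a_n, a_{n−1}]ᵀ = M·[a_{n−1}, a_{n−2}]ᵀ, so [a_7, a_6]ᵀ = M^6·[a_1, a_0]ᵀ.
M^6 = [[43, -42], [-21, 22]], giving [a_7, a_6]ᵀ = [[-129], [63]].

-129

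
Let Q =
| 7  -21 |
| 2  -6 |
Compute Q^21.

Q² = Q (a projection; rank 1, trace 1), so Q^21 = Q.

[[7, -21], [2, -6]]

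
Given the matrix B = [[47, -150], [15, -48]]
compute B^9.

[[182267, -605850], [60585, -201438]]

tr B = -1 and det B = -6, so the characteristic polynomial is λ² − (-1)λ + (-6) with roots -3 and 2.
Eigenvectors give P = [[3, 10], [1, 3]] with P⁻¹ = [[-3, 10], [1, -3]], and B = P·diag(-3, 2)·P⁻¹.
Then B^9 = P·diag(-19683, 512)·P⁻¹ = [[-59049, 5120], [-19683, 1536]] · [[-3, 10], [1, -3]] = [[182267, -605850], [60585, -201438]].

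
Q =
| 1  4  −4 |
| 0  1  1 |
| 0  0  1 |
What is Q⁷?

[[1, 28, 56], [0, 1, 7], [0, 0, 1]]

Q = I + N where N = [[0, 4, −4], [0, 0, 1], [0, 0, 0]] is strictly upper-triangular, so N³ = 0.
(I + N)⁷ = I + 7·N + 21·N² = [[1, 28, 56], [0, 1, 7], [0, 0, 1]].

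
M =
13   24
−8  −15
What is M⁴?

tr M = −2 and det M = −3, so the characteristic polynomial is λ² − (−2)λ + (−3) with roots −3 and 1.
Eigenvectors give P = [[−3, −2], [2, 1]] with P⁻¹ = [[1, 2], [−2, −3]], and M = P·diag(−3, 1)·P⁻¹.
Then M⁴ = P·diag(81, 1)·P⁻¹ = [[−243, −2], [162, 1]] · [[1, 2], [−2, −3]] = [[−239, −480], [160, 321]].

[[−239, −480], [160, 321]]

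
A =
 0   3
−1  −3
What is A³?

A² = [[−3, −9], [3, 6]]
A³ = [[9, 18], [−6, −9]]

[[9, 18], [−6, −9]]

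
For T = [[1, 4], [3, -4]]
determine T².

[[13, -12], [-9, 28]]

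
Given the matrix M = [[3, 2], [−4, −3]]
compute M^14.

M² = I (check: tr M = 0 and det M = −1), so M^14 = I since 14 is even.

[[1, 0], [0, 1]]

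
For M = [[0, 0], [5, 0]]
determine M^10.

M is strictly triangular, hence nilpotent: M^2 = 0, so M^10 = 0.

[[0, 0], [0, 0]]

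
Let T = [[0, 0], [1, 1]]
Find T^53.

T² = T (a projection; rank 1, trace 1), so T^53 = T.

[[0, 0], [1, 1]]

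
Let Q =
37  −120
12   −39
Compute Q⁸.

[[−59039, 196800], [−19680, 65601]]

tr Q = −2 and det Q = −3, so the characteristic polynomial is λ² − (−2)λ + (−3) with roots 1 and −3.
Eigenvectors give P = [[−10, 3], [−3, 1]] with P⁻¹ = [[−1, 3], [−3, 10]], and Q = P·diag(1, −3)·P⁻¹.
Then Q⁸ = P·diag(1, 6561)·P⁻¹ = [[−10, 19683], [−3, 6561]] · [[−1, 3], [−3, 10]] = [[−59039, 196800], [−19680, 65601]].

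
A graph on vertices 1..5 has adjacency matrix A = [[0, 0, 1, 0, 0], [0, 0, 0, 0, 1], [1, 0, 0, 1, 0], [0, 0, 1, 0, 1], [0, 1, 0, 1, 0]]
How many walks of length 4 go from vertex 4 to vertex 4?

6

The number of length-4 walks from vertex 4 to vertex 4 is entry (4,4) of A⁴, where A is the adjacency matrix.
A² = [[1, 0, 0, 1, 0], [0, 1, 0, 1, 0], [0, 0, 2, 0, 1], [1, 1, 0, 2, 0], [0, 0, 1, 0, 2]]
A³ = [[0, 0, 2, 0, 1], [0, 0, 1, 0, 2], [2, 1, 0, 3, 0], [0, 0, 3, 0, 3], [1, 2, 0, 3, 0]]
A⁴ = [[2, 1, 0, 3, 0], [1, 2, 0, 3, 0], [0, 0, 5, 0, 4], [3, 3, 0, 6, 0], [0, 0, 4, 0, 5]]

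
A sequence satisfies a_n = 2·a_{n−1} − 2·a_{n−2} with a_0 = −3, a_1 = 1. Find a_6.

−32

With companion matrix A = [[2, −2], [1, 0]], [a_n, a_{n−1}]ᵀ = A·[a_{n−1}, a_{n−2}]ᵀ, so [a_6, a_5]ᵀ = A^5·[a_1, a_0]ᵀ.
A^5 = [[−8, 8], [−4, 0]], giving [a_6, a_5]ᵀ = [[−32], [−4]].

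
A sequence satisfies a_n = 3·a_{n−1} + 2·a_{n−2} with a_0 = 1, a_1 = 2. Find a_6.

With companion matrix A = [[3, 2], [1, 0]], [a_n, a_{n−1}]ᵀ = A·[a_{n−1}, a_{n−2}]ᵀ, so [a_6, a_5]ᵀ = A⁵·[a_1, a_0]ᵀ.
A⁵ = [[495, 278], [139, 78]], giving [a_6, a_5]ᵀ = [[1268], [356]].

1268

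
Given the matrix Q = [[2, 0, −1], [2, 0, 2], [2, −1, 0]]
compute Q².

[[2, 1, −2], [8, −2, −2], [2, 0, −4]]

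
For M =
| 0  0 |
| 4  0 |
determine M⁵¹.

[[0, 0], [0, 0]]

M is strictly triangular, hence nilpotent: M² = 0, so M⁵¹ = 0.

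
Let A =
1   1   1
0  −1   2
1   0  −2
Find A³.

[[3, 2, 0], [−4, 1, 16], [4, −2, −9]]

A² = [[2, 0, 1], [2, 1, −6], [−1, 1, 5]]
A³ = [[3, 2, 0], [−4, 1, 16], [4, −2, −9]]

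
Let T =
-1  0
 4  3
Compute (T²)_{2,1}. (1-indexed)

8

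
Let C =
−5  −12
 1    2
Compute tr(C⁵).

tr C = −3 and det C = 2, so the characteristic polynomial is λ² − (−3)λ + (2) with roots −2 and −1.
Eigenvectors give P = [[4, −3], [−1, 1]] with P⁻¹ = [[1, 3], [1, 4]], and C = P·diag(−2, −1)·P⁻¹.
Then C⁵ = P·diag(−32, −1)·P⁻¹ = [[−128, 3], [32, −1]] · [[1, 3], [1, 4]] = [[−125, −372], [31, 92]].

−33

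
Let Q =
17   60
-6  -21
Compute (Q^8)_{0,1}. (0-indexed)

-196800

tr Q = -4 and det Q = 3, so the characteristic polynomial is λ² − (-4)λ + (3) with roots -1 and -3.
Eigenvectors give P = [[10, -3], [-3, 1]] with P⁻¹ = [[1, 3], [3, 10]], and Q = P·diag(-1, -3)·P⁻¹.
Then Q^8 = P·diag(1, 6561)·P⁻¹ = [[10, -19683], [-3, 6561]] · [[1, 3], [3, 10]] = [[-59039, -196800], [19680, 65601]].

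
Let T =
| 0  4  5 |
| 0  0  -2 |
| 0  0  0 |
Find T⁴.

[[0, 0, 0], [0, 0, 0], [0, 0, 0]]

T is strictly triangular, hence nilpotent: T³ = 0, so T⁴ = 0.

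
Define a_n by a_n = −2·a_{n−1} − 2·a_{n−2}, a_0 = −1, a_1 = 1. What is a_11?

−32

With companion matrix B = [[−2, −2], [1, 0]], [a_n, a_{n−1}]ᵀ = B·[a_{n−1}, a_{n−2}]ᵀ, so [a_11, a_10]ᵀ = B^10·[a_1, a_0]ᵀ.
B^10 = [[32, 64], [−32, −32]], giving [a_11, a_10]ᵀ = [[−32], [0]].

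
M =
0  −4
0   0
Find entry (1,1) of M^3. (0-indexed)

M^2 = [[0, 0], [0, 0]]
M^3 = [[0, 0], [0, 0]]

0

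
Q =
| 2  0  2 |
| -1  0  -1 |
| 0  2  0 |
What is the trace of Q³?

Q² = [[4, 4, 4], [-2, -2, -2], [-2, 0, -2]]
Q³ = [[4, 8, 4], [-2, -4, -2], [-4, -4, -4]]

-4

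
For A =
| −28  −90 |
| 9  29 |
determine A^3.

tr A = 1 and det A = −2, so the characteristic polynomial is λ² − (1)λ + (−2) with roots 2 and −1.
Eigenvectors give P = [[−3, −10], [1, 3]] with P⁻¹ = [[3, 10], [−1, −3]], and A = P·diag(2, −1)·P⁻¹.
Then A^3 = P·diag(8, −1)·P⁻¹ = [[−24, 10], [8, −3]] · [[3, 10], [−1, −3]] = [[−82, −270], [27, 89]].

[[−82, −270], [27, 89]]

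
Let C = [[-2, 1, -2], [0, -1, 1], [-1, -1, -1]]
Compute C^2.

[[6, -1, 7], [-1, 0, -2], [3, 1, 2]]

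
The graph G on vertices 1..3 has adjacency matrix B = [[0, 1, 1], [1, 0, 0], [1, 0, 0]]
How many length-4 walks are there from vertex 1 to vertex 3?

The number of length-4 walks from vertex 1 to vertex 3 is entry (1,3) of B⁴, where B is the adjacency matrix.
B² = [[2, 0, 0], [0, 1, 1], [0, 1, 1]]
B³ = [[0, 2, 2], [2, 0, 0], [2, 0, 0]]
B⁴ = [[4, 0, 0], [0, 2, 2], [0, 2, 2]]

0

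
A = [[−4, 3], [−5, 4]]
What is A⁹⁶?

A² = I (check: tr A = 0 and det A = −1), so A⁹⁶ = I since 96 is even.

[[1, 0], [0, 1]]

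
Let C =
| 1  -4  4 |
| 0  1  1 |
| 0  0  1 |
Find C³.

C = I + N where N = [[0, -4, 4], [0, 0, 1], [0, 0, 0]] is strictly upper-triangular, so N³ = 0.
(I + N)³ = I + 3·N + 3·N² = [[1, -12, 0], [0, 1, 3], [0, 0, 1]].

[[1, -12, 0], [0, 1, 3], [0, 0, 1]]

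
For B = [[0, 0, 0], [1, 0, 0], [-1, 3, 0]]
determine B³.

B is strictly triangular, hence nilpotent: B³ = 0, so B³ = 0.

[[0, 0, 0], [0, 0, 0], [0, 0, 0]]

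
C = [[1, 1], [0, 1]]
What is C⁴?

C = I + N where N = [[0, 1], [0, 0]] is strictly upper-triangular, so N² = 0.
(I + N)⁴ = I + 4·N = [[1, 4], [0, 1]].

[[1, 4], [0, 1]]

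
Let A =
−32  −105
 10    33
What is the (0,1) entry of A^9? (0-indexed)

−424095

tr A = 1 and det A = −6, so the characteristic polynomial is λ² − (1)λ + (−6) with roots 3 and −2.
Eigenvectors give P = [[−3, 7], [1, −2]] with P⁻¹ = [[2, 7], [1, 3]], and A = P·diag(3, −2)·P⁻¹.
Then A^9 = P·diag(19683, −512)·P⁻¹ = [[−59049, −3584], [19683, 1024]] · [[2, 7], [1, 3]] = [[−121682, −424095], [40390, 140853]].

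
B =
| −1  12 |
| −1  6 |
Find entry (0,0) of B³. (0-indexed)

−49

tr B = 5 and det B = 6, so the characteristic polynomial is λ² − (5)λ + (6) with roots 2 and 3.
Eigenvectors give P = [[4, 3], [1, 1]] with P⁻¹ = [[1, −3], [−1, 4]], and B = P·diag(2, 3)·P⁻¹.
Then B³ = P·diag(8, 27)·P⁻¹ = [[32, 81], [8, 27]] · [[1, −3], [−1, 4]] = [[−49, 228], [−19, 84]].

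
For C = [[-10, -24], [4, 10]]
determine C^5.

tr C = 0 and det C = -4, so the characteristic polynomial is λ² − (0)λ + (-4) with roots -2 and 2.
Eigenvectors give P = [[-3, 2], [1, -1]] with P⁻¹ = [[-1, -2], [-1, -3]], and C = P·diag(-2, 2)·P⁻¹.
Then C^5 = P·diag(-32, 32)·P⁻¹ = [[96, 64], [-32, -32]] · [[-1, -2], [-1, -3]] = [[-160, -384], [64, 160]].

[[-160, -384], [64, 160]]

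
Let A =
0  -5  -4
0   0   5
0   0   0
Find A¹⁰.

[[0, 0, 0], [0, 0, 0], [0, 0, 0]]

A is strictly triangular, hence nilpotent: A³ = 0, so A¹⁰ = 0.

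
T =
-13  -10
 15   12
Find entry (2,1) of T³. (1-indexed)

105

tr T = -1 and det T = -6, so the characteristic polynomial is λ² − (-1)λ + (-6) with roots -3 and 2.
Eigenvectors give P = [[-1, 2], [1, -3]] with P⁻¹ = [[-3, -2], [-1, -1]], and T = P·diag(-3, 2)·P⁻¹.
Then T³ = P·diag(-27, 8)·P⁻¹ = [[27, 16], [-27, -24]] · [[-3, -2], [-1, -1]] = [[-97, -70], [105, 78]].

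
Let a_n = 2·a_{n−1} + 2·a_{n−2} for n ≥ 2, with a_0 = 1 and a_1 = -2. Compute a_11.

-23168

With companion matrix T = [[2, 2], [1, 0]], [a_n, a_{n−1}]ᵀ = T·[a_{n−1}, a_{n−2}]ᵀ, so [a_11, a_10]ᵀ = T^10·[a_1, a_0]ᵀ.
T^10 = [[18272, 13376], [6688, 4896]], giving [a_11, a_10]ᵀ = [[-23168], [-8480]].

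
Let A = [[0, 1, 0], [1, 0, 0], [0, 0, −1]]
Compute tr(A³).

A² = [[1, 0, 0], [0, 1, 0], [0, 0, 1]]
A³ = [[0, 1, 0], [1, 0, 0], [0, 0, −1]]

−1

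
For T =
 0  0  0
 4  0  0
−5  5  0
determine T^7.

T is strictly triangular, hence nilpotent: T^3 = 0, so T^7 = 0.

[[0, 0, 0], [0, 0, 0], [0, 0, 0]]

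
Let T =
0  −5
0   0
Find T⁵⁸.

T is strictly triangular, hence nilpotent: T² = 0, so T⁵⁸ = 0.

[[0, 0], [0, 0]]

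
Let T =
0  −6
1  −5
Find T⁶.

tr T = −5 and det T = 6, so the characteristic polynomial is λ² − (−5)λ + (6) with roots −3 and −2.
Eigenvectors give P = [[−2, −3], [−1, −1]] with P⁻¹ = [[1, −3], [−1, 2]], and T = P·diag(−3, −2)·P⁻¹.
Then T⁶ = P·diag(729, 64)·P⁻¹ = [[−1458, −192], [−729, −64]] · [[1, −3], [−1, 2]] = [[−1266, 3990], [−665, 2059]].

[[−1266, 3990], [−665, 2059]]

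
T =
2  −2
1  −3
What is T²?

[[2, 2], [−1, 7]]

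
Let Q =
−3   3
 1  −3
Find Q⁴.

[[252, −432], [−144, 252]]

Q² = [[12, −18], [−6, 12]]
Q³ = [[−54, 90], [30, −54]]
Q⁴ = [[252, −432], [−144, 252]]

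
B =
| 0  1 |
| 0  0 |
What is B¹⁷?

[[0, 0], [0, 0]]

B is strictly triangular, hence nilpotent: B² = 0, so B¹⁷ = 0.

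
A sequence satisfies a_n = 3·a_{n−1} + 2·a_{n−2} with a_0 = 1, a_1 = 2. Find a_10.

With companion matrix B = [[3, 2], [1, 0]], [a_n, a_{n−1}]ᵀ = B·[a_{n−1}, a_{n−2}]ᵀ, so [a_10, a_9]ᵀ = B⁹·[a_1, a_0]ᵀ.
B⁹ = [[79647, 44726], [22363, 12558]], giving [a_10, a_9]ᵀ = [[204020], [57284]].

204020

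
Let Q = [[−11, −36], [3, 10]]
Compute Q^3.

tr Q = −1 and det Q = −2, so the characteristic polynomial is λ² − (−1)λ + (−2) with roots −2 and 1.
Eigenvectors give P = [[−4, 3], [1, −1]] with P⁻¹ = [[−1, −3], [−1, −4]], and Q = P·diag(−2, 1)·P⁻¹.
Then Q^3 = P·diag(−8, 1)·P⁻¹ = [[32, 3], [−8, −1]] · [[−1, −3], [−1, −4]] = [[−35, −108], [9, 28]].

[[−35, −108], [9, 28]]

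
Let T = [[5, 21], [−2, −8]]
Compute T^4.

tr T = −3 and det T = 2, so the characteristic polynomial is λ² − (−3)λ + (2) with roots −1 and −2.
Eigenvectors give P = [[7, −3], [−2, 1]] with P⁻¹ = [[1, 3], [2, 7]], and T = P·diag(−1, −2)·P⁻¹.
Then T^4 = P·diag(1, 16)·P⁻¹ = [[7, −48], [−2, 16]] · [[1, 3], [2, 7]] = [[−89, −315], [30, 106]].

[[−89, −315], [30, 106]]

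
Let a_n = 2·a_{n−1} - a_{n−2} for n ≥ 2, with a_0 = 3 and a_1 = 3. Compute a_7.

3

With companion matrix C = [[2, -1], [1, 0]], [a_n, a_{n−1}]ᵀ = C·[a_{n−1}, a_{n−2}]ᵀ, so [a_7, a_6]ᵀ = C^6·[a_1, a_0]ᵀ.
C^6 = [[7, -6], [6, -5]], giving [a_7, a_6]ᵀ = [[3], [3]].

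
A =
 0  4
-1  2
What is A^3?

[[-8, 0], [0, -8]]

A^2 = [[-4, 8], [-2, 0]]
A^3 = [[-8, 0], [0, -8]]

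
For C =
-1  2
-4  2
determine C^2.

[[-7, 2], [-4, -4]]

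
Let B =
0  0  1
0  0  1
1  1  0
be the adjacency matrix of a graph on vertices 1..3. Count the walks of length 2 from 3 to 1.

The number of length-2 walks from vertex 3 to vertex 1 is entry (3,1) of B², where B is the adjacency matrix.
B² = [[1, 1, 0], [1, 1, 0], [0, 0, 2]]

0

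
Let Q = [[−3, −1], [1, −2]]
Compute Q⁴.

Q² = [[8, 5], [−5, 3]]
Q³ = [[−19, −18], [18, −1]]
Q⁴ = [[39, 55], [−55, −16]]

[[39, 55], [−55, −16]]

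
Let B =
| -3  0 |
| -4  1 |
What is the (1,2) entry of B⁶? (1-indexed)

0

tr B = -2 and det B = -3, so the characteristic polynomial is λ² − (-2)λ + (-3) with roots -3 and 1.
Eigenvectors give P = [[1, 0], [1, 1]] with P⁻¹ = [[1, 0], [-1, 1]], and B = P·diag(-3, 1)·P⁻¹.
Then B⁶ = P·diag(729, 1)·P⁻¹ = [[729, 0], [729, 1]] · [[1, 0], [-1, 1]] = [[729, 0], [728, 1]].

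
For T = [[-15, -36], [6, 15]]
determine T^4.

[[81, 0], [0, 81]]

tr T = 0 and det T = -9, so the characteristic polynomial is λ² − (0)λ + (-9) with roots -3 and 3.
Eigenvectors give P = [[3, -2], [-1, 1]] with P⁻¹ = [[1, 2], [1, 3]], and T = P·diag(-3, 3)·P⁻¹.
Then T^4 = P·diag(81, 81)·P⁻¹ = [[243, -162], [-81, 81]] · [[1, 2], [1, 3]] = [[81, 0], [0, 81]].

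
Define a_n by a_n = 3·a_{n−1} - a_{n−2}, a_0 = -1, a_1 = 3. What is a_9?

With companion matrix C = [[3, -1], [1, 0]], [a_n, a_{n−1}]ᵀ = C·[a_{n−1}, a_{n−2}]ᵀ, so [a_9, a_8]ᵀ = C^8·[a_1, a_0]ᵀ.
C^8 = [[2584, -987], [987, -377]], giving [a_9, a_8]ᵀ = [[8739], [3338]].

8739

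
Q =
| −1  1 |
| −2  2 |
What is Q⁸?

Q² = Q (a projection; rank 1, trace 1), so Q⁸ = Q.

[[−1, 1], [−2, 2]]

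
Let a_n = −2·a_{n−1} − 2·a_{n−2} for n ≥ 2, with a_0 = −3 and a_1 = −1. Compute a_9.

−16

With companion matrix C = [[−2, −2], [1, 0]], [a_n, a_{n−1}]ᵀ = C·[a_{n−1}, a_{n−2}]ᵀ, so [a_9, a_8]ᵀ = C^8·[a_1, a_0]ᵀ.
C^8 = [[16, 0], [0, 16]], giving [a_9, a_8]ᵀ = [[−16], [−48]].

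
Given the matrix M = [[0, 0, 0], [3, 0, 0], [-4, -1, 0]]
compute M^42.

[[0, 0, 0], [0, 0, 0], [0, 0, 0]]

M is strictly triangular, hence nilpotent: M^3 = 0, so M^42 = 0.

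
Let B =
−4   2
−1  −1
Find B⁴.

[[146, −130], [65, −49]]

tr B = −5 and det B = 6, so the characteristic polynomial is λ² − (−5)λ + (6) with roots −2 and −3.
Eigenvectors give P = [[−1, 2], [−1, 1]] with P⁻¹ = [[1, −2], [1, −1]], and B = P·diag(−2, −3)·P⁻¹.
Then B⁴ = P·diag(16, 81)·P⁻¹ = [[−16, 162], [−16, 81]] · [[1, −2], [1, −1]] = [[146, −130], [65, −49]].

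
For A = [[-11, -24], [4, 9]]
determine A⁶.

tr A = -2 and det A = -3, so the characteristic polynomial is λ² − (-2)λ + (-3) with roots 1 and -3.
Eigenvectors give P = [[2, -3], [-1, 1]] with P⁻¹ = [[-1, -3], [-1, -2]], and A = P·diag(1, -3)·P⁻¹.
Then A⁶ = P·diag(1, 729)·P⁻¹ = [[2, -2187], [-1, 729]] · [[-1, -3], [-1, -2]] = [[2185, 4368], [-728, -1455]].

[[2185, 4368], [-728, -1455]]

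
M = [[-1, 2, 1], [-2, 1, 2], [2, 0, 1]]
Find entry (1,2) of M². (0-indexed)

2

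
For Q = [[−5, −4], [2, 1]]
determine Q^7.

[[−4373, −4372], [2186, 2185]]

tr Q = −4 and det Q = 3, so the characteristic polynomial is λ² − (−4)λ + (3) with roots −1 and −3.
Eigenvectors give P = [[1, 2], [−1, −1]] with P⁻¹ = [[−1, −2], [1, 1]], and Q = P·diag(−1, −3)·P⁻¹.
Then Q^7 = P·diag(−1, −2187)·P⁻¹ = [[−1, −4374], [1, 2187]] · [[−1, −2], [1, 1]] = [[−4373, −4372], [2186, 2185]].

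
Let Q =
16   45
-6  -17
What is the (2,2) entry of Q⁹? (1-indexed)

-3077

tr Q = -1 and det Q = -2, so the characteristic polynomial is λ² − (-1)λ + (-2) with roots 1 and -2.
Eigenvectors give P = [[-3, -5], [1, 2]] with P⁻¹ = [[-2, -5], [1, 3]], and Q = P·diag(1, -2)·P⁻¹.
Then Q⁹ = P·diag(1, -512)·P⁻¹ = [[-3, 2560], [1, -1024]] · [[-2, -5], [1, 3]] = [[2566, 7695], [-1026, -3077]].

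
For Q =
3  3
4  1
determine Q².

[[21, 12], [16, 13]]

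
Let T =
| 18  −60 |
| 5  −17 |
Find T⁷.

tr T = 1 and det T = −6, so the characteristic polynomial is λ² − (1)λ + (−6) with roots −2 and 3.
Eigenvectors give P = [[−3, 4], [−1, 1]] with P⁻¹ = [[1, −4], [1, −3]], and T = P·diag(−2, 3)·P⁻¹.
Then T⁷ = P·diag(−128, 2187)·P⁻¹ = [[384, 8748], [128, 2187]] · [[1, −4], [1, −3]] = [[9132, −27780], [2315, −7073]].

[[9132, −27780], [2315, −7073]]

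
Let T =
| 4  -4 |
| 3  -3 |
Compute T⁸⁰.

[[4, -4], [3, -3]]

T² = T (a projection; rank 1, trace 1), so T⁸⁰ = T.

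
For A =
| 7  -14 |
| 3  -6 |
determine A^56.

A² = A (a projection; rank 1, trace 1), so A^56 = A.

[[7, -14], [3, -6]]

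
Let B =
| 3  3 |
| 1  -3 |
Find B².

[[12, 0], [0, 12]]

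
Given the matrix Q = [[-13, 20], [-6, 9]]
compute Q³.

[[-157, 260], [-78, 129]]

tr Q = -4 and det Q = 3, so the characteristic polynomial is λ² − (-4)λ + (3) with roots -1 and -3.
Eigenvectors give P = [[5, 2], [3, 1]] with P⁻¹ = [[-1, 2], [3, -5]], and Q = P·diag(-1, -3)·P⁻¹.
Then Q³ = P·diag(-1, -27)·P⁻¹ = [[-5, -54], [-3, -27]] · [[-1, 2], [3, -5]] = [[-157, 260], [-78, 129]].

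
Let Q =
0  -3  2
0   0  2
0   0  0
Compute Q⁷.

Q is strictly triangular, hence nilpotent: Q³ = 0, so Q⁷ = 0.

[[0, 0, 0], [0, 0, 0], [0, 0, 0]]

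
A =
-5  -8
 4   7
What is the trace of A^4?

tr A = 2 and det A = -3, so the characteristic polynomial is λ² − (2)λ + (-3) with roots -1 and 3.
Eigenvectors give P = [[2, -1], [-1, 1]] with P⁻¹ = [[1, 1], [1, 2]], and A = P·diag(-1, 3)·P⁻¹.
Then A^4 = P·diag(1, 81)·P⁻¹ = [[2, -81], [-1, 81]] · [[1, 1], [1, 2]] = [[-79, -160], [80, 161]].

82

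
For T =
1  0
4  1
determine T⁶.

[[1, 0], [24, 1]]

T = I + N where N = [[0, 0], [4, 0]] is strictly lower-triangular, so N² = 0.
(I + N)⁶ = I + 6·N = [[1, 0], [24, 1]].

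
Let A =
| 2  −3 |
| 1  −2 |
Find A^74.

A² = I (check: tr A = 0 and det A = −1), so A^74 = I since 74 is even.

[[1, 0], [0, 1]]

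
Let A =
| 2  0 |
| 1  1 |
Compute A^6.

[[64, 0], [63, 1]]

tr A = 3 and det A = 2, so the characteristic polynomial is λ² − (3)λ + (2) with roots 1 and 2.
Eigenvectors give P = [[0, 1], [−1, 1]] with P⁻¹ = [[1, −1], [1, 0]], and A = P·diag(1, 2)·P⁻¹.
Then A^6 = P·diag(1, 64)·P⁻¹ = [[0, 64], [−1, 64]] · [[1, −1], [1, 0]] = [[64, 0], [63, 1]].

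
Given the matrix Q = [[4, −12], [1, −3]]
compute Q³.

[[4, −12], [1, −3]]

Q² = Q (a projection; rank 1, trace 1), so Q³ = Q.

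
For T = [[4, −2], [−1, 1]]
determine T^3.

[[82, −46], [−23, 13]]

T^2 = [[18, −10], [−5, 3]]
T^3 = [[82, −46], [−23, 13]]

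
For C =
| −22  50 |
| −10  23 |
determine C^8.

[[−24964, 63050], [−12610, 31781]]

tr C = 1 and det C = −6, so the characteristic polynomial is λ² − (1)λ + (−6) with roots 3 and −2.
Eigenvectors give P = [[2, 5], [1, 2]] with P⁻¹ = [[−2, 5], [1, −2]], and C = P·diag(3, −2)·P⁻¹.
Then C^8 = P·diag(6561, 256)·P⁻¹ = [[13122, 1280], [6561, 512]] · [[−2, 5], [1, −2]] = [[−24964, 63050], [−12610, 31781]].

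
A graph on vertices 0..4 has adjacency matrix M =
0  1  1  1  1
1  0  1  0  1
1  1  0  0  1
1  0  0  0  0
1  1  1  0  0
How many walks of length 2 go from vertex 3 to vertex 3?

The number of length-2 walks from vertex 3 to vertex 3 is entry (3,3) of M², where M is the adjacency matrix.
M² = [[4, 2, 2, 0, 2], [2, 3, 2, 1, 2], [2, 2, 3, 1, 2], [0, 1, 1, 1, 1], [2, 2, 2, 1, 3]]

1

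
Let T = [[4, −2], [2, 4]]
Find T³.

[[16, −88], [88, 16]]

T² = [[12, −16], [16, 12]]
T³ = [[16, −88], [88, 16]]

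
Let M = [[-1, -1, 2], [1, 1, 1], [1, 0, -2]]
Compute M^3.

M^2 = [[2, 0, -7], [1, 0, 1], [-3, -1, 6]]
M^3 = [[-9, -2, 18], [0, -1, 0], [8, 2, -19]]

[[-9, -2, 18], [0, -1, 0], [8, 2, -19]]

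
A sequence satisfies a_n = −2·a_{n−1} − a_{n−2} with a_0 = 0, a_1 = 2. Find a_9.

With companion matrix C = [[−2, −1], [1, 0]], [a_n, a_{n−1}]ᵀ = C·[a_{n−1}, a_{n−2}]ᵀ, so [a_9, a_8]ᵀ = C⁸·[a_1, a_0]ᵀ.
C⁸ = [[9, 8], [−8, −7]], giving [a_9, a_8]ᵀ = [[18], [−16]].

18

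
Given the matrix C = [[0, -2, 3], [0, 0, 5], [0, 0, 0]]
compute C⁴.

C is strictly triangular, hence nilpotent: C³ = 0, so C⁴ = 0.

[[0, 0, 0], [0, 0, 0], [0, 0, 0]]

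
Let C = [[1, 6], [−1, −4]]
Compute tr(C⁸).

257

tr C = −3 and det C = 2, so the characteristic polynomial is λ² − (−3)λ + (2) with roots −2 and −1.
Eigenvectors give P = [[−2, −3], [1, 1]] with P⁻¹ = [[1, 3], [−1, −2]], and C = P·diag(−2, −1)·P⁻¹.
Then C⁸ = P·diag(256, 1)·P⁻¹ = [[−512, −3], [256, 1]] · [[1, 3], [−1, −2]] = [[−509, −1530], [255, 766]].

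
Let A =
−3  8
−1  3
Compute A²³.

[[−3, 8], [−1, 3]]

A² = I (check: tr A = 0 and det A = −1), so A²³ = A since 23 is odd.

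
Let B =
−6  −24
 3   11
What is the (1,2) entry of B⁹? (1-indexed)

−460104

tr B = 5 and det B = 6, so the characteristic polynomial is λ² − (5)λ + (6) with roots 2 and 3.
Eigenvectors give P = [[−3, 8], [1, −3]] with P⁻¹ = [[−3, −8], [−1, −3]], and B = P·diag(2, 3)·P⁻¹.
Then B⁹ = P·diag(512, 19683)·P⁻¹ = [[−1536, 157464], [512, −59049]] · [[−3, −8], [−1, −3]] = [[−152856, −460104], [57513, 173051]].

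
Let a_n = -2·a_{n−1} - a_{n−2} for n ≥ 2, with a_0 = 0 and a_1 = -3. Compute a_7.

With companion matrix T = [[-2, -1], [1, 0]], [a_n, a_{n−1}]ᵀ = T·[a_{n−1}, a_{n−2}]ᵀ, so [a_7, a_6]ᵀ = T^6·[a_1, a_0]ᵀ.
T^6 = [[7, 6], [-6, -5]], giving [a_7, a_6]ᵀ = [[-21], [18]].

-21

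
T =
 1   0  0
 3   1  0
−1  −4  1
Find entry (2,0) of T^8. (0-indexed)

T = I + N where N = [[0, 0, 0], [3, 0, 0], [−1, −4, 0]] is strictly lower-triangular, so N^3 = 0.
(I + N)^8 = I + 8·N + 28·N^2 = [[1, 0, 0], [24, 1, 0], [−344, −32, 1]].

−344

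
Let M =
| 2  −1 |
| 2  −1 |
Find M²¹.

M² = M (a projection; rank 1, trace 1), so M²¹ = M.

[[2, −1], [2, −1]]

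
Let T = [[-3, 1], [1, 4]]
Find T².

[[10, 1], [1, 17]]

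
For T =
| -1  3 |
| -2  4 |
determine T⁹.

tr T = 3 and det T = 2, so the characteristic polynomial is λ² − (3)λ + (2) with roots 2 and 1.
Eigenvectors give P = [[1, 3], [1, 2]] with P⁻¹ = [[-2, 3], [1, -1]], and T = P·diag(2, 1)·P⁻¹.
Then T⁹ = P·diag(512, 1)·P⁻¹ = [[512, 3], [512, 2]] · [[-2, 3], [1, -1]] = [[-1021, 1533], [-1022, 1534]].

[[-1021, 1533], [-1022, 1534]]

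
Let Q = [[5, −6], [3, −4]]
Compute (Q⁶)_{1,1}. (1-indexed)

tr Q = 1 and det Q = −2, so the characteristic polynomial is λ² − (1)λ + (−2) with roots −1 and 2.
Eigenvectors give P = [[1, 2], [1, 1]] with P⁻¹ = [[−1, 2], [1, −1]], and Q = P·diag(−1, 2)·P⁻¹.
Then Q⁶ = P·diag(1, 64)·P⁻¹ = [[1, 128], [1, 64]] · [[−1, 2], [1, −1]] = [[127, −126], [63, −62]].

127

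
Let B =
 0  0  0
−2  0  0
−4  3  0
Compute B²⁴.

[[0, 0, 0], [0, 0, 0], [0, 0, 0]]

B is strictly triangular, hence nilpotent: B³ = 0, so B²⁴ = 0.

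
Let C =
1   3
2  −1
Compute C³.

[[7, 21], [14, −7]]

C² = [[7, 0], [0, 7]]
C³ = [[7, 21], [14, −7]]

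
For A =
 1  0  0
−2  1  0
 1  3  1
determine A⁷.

[[1, 0, 0], [−14, 1, 0], [−119, 21, 1]]

A = I + N where N = [[0, 0, 0], [−2, 0, 0], [1, 3, 0]] is strictly lower-triangular, so N³ = 0.
(I + N)⁷ = I + 7·N + 21·N² = [[1, 0, 0], [−14, 1, 0], [−119, 21, 1]].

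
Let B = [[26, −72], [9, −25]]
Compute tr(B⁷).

tr B = 1 and det B = −2, so the characteristic polynomial is λ² − (1)λ + (−2) with roots −1 and 2.
Eigenvectors give P = [[8, −3], [3, −1]] with P⁻¹ = [[−1, 3], [−3, 8]], and B = P·diag(−1, 2)·P⁻¹.
Then B⁷ = P·diag(−1, 128)·P⁻¹ = [[−8, −384], [−3, −128]] · [[−1, 3], [−3, 8]] = [[1160, −3096], [387, −1033]].

127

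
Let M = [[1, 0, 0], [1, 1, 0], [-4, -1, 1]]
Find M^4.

M = I + N where N = [[0, 0, 0], [1, 0, 0], [-4, -1, 0]] is strictly lower-triangular, so N^3 = 0.
(I + N)^4 = I + 4·N + 6·N^2 = [[1, 0, 0], [4, 1, 0], [-22, -4, 1]].

[[1, 0, 0], [4, 1, 0], [-22, -4, 1]]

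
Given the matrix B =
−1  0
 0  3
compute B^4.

B^2 = [[1, 0], [0, 9]]
B^3 = [[−1, 0], [0, 27]]
B^4 = [[1, 0], [0, 81]]

[[1, 0], [0, 81]]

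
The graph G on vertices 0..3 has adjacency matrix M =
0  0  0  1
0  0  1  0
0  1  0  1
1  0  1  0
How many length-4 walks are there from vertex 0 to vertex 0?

2

The number of length-4 walks from vertex 0 to vertex 0 is entry (0,0) of M⁴, where M is the adjacency matrix.
M² = [[1, 0, 1, 0], [0, 1, 0, 1], [1, 0, 2, 0], [0, 1, 0, 2]]
M³ = [[0, 1, 0, 2], [1, 0, 2, 0], [0, 2, 0, 3], [2, 0, 3, 0]]
M⁴ = [[2, 0, 3, 0], [0, 2, 0, 3], [3, 0, 5, 0], [0, 3, 0, 5]]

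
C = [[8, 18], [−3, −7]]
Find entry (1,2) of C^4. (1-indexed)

90

tr C = 1 and det C = −2, so the characteristic polynomial is λ² − (1)λ + (−2) with roots 2 and −1.
Eigenvectors give P = [[−3, −2], [1, 1]] with P⁻¹ = [[−1, −2], [1, 3]], and C = P·diag(2, −1)·P⁻¹.
Then C^4 = P·diag(16, 1)·P⁻¹ = [[−48, −2], [16, 1]] · [[−1, −2], [1, 3]] = [[46, 90], [−15, −29]].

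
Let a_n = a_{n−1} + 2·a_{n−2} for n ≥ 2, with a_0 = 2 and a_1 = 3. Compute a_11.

3413

With companion matrix C = [[1, 2], [1, 0]], [a_n, a_{n−1}]ᵀ = C·[a_{n−1}, a_{n−2}]ᵀ, so [a_11, a_10]ᵀ = C¹⁰·[a_1, a_0]ᵀ.
C¹⁰ = [[683, 682], [341, 342]], giving [a_11, a_10]ᵀ = [[3413], [1707]].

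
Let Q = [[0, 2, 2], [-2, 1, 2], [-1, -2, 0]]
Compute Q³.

Q² = [[-6, -2, 4], [-4, -7, -2], [4, -4, -6]]
Q³ = [[0, -22, -16], [16, -11, -22], [14, 16, 0]]

[[0, -22, -16], [16, -11, -22], [14, 16, 0]]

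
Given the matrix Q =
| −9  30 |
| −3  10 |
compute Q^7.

Q² = Q (a projection; rank 1, trace 1), so Q^7 = Q.

[[−9, 30], [−3, 10]]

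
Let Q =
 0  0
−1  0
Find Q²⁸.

[[0, 0], [0, 0]]

Q is strictly triangular, hence nilpotent: Q² = 0, so Q²⁸ = 0.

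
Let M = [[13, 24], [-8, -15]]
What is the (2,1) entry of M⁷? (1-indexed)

-4376

tr M = -2 and det M = -3, so the characteristic polynomial is λ² − (-2)λ + (-3) with roots -3 and 1.
Eigenvectors give P = [[-3, -2], [2, 1]] with P⁻¹ = [[1, 2], [-2, -3]], and M = P·diag(-3, 1)·P⁻¹.
Then M⁷ = P·diag(-2187, 1)·P⁻¹ = [[6561, -2], [-4374, 1]] · [[1, 2], [-2, -3]] = [[6565, 13128], [-4376, -8751]].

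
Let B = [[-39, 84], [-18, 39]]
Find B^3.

tr B = 0 and det B = -9, so the characteristic polynomial is λ² − (0)λ + (-9) with roots 3 and -3.
Eigenvectors give P = [[2, -7], [1, -3]] with P⁻¹ = [[-3, 7], [-1, 2]], and B = P·diag(3, -3)·P⁻¹.
Then B^3 = P·diag(27, -27)·P⁻¹ = [[54, 189], [27, 81]] · [[-3, 7], [-1, 2]] = [[-351, 756], [-162, 351]].

[[-351, 756], [-162, 351]]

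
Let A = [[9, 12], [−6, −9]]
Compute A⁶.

[[729, 0], [0, 729]]

tr A = 0 and det A = −9, so the characteristic polynomial is λ² − (0)λ + (−9) with roots 3 and −3.
Eigenvectors give P = [[−2, −1], [1, 1]] with P⁻¹ = [[−1, −1], [1, 2]], and A = P·diag(3, −3)·P⁻¹.
Then A⁶ = P·diag(729, 729)·P⁻¹ = [[−1458, −729], [729, 729]] · [[−1, −1], [1, 2]] = [[729, 0], [0, 729]].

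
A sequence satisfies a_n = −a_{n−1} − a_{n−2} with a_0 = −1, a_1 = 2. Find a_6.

With companion matrix A = [[−1, −1], [1, 0]], [a_n, a_{n−1}]ᵀ = A·[a_{n−1}, a_{n−2}]ᵀ, so [a_6, a_5]ᵀ = A^5·[a_1, a_0]ᵀ.
A^5 = [[0, 1], [−1, −1]], giving [a_6, a_5]ᵀ = [[−1], [−1]].

−1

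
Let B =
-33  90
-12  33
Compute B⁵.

[[-2673, 7290], [-972, 2673]]

tr B = 0 and det B = -9, so the characteristic polynomial is λ² − (0)λ + (-9) with roots -3 and 3.
Eigenvectors give P = [[3, -5], [1, -2]] with P⁻¹ = [[2, -5], [1, -3]], and B = P·diag(-3, 3)·P⁻¹.
Then B⁵ = P·diag(-243, 243)·P⁻¹ = [[-729, -1215], [-243, -486]] · [[2, -5], [1, -3]] = [[-2673, 7290], [-972, 2673]].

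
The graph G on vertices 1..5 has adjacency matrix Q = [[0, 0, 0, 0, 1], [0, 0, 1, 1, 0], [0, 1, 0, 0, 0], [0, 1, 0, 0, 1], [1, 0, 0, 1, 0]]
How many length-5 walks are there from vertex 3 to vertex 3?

The number of length-5 walks from vertex 3 to vertex 3 is entry (3,3) of Q⁵, where Q is the adjacency matrix.
Q² = [[1, 0, 0, 1, 0], [0, 2, 0, 0, 1], [0, 0, 1, 1, 0], [1, 0, 1, 2, 0], [0, 1, 0, 0, 2]]
Q³ = [[0, 1, 0, 0, 2], [1, 0, 2, 3, 0], [0, 2, 0, 0, 1], [0, 3, 0, 0, 3], [2, 0, 1, 3, 0]]
Q⁴ = [[2, 0, 1, 3, 0], [0, 5, 0, 0, 4], [1, 0, 2, 3, 0], [3, 0, 3, 6, 0], [0, 4, 0, 0, 5]]
Q⁵ = [[0, 4, 0, 0, 5], [4, 0, 5, 9, 0], [0, 5, 0, 0, 4], [0, 9, 0, 0, 9], [5, 0, 4, 9, 0]]

0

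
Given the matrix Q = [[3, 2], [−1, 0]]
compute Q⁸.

[[511, 510], [−255, −254]]

tr Q = 3 and det Q = 2, so the characteristic polynomial is λ² − (3)λ + (2) with roots 1 and 2.
Eigenvectors give P = [[−1, 2], [1, −1]] with P⁻¹ = [[1, 2], [1, 1]], and Q = P·diag(1, 2)·P⁻¹.
Then Q⁸ = P·diag(1, 256)·P⁻¹ = [[−1, 512], [1, −256]] · [[1, 2], [1, 1]] = [[511, 510], [−255, −254]].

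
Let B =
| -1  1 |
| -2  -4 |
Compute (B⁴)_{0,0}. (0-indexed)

tr B = -5 and det B = 6, so the characteristic polynomial is λ² − (-5)λ + (6) with roots -2 and -3.
Eigenvectors give P = [[-1, -1], [1, 2]] with P⁻¹ = [[-2, -1], [1, 1]], and B = P·diag(-2, -3)·P⁻¹.
Then B⁴ = P·diag(16, 81)·P⁻¹ = [[-16, -81], [16, 162]] · [[-2, -1], [1, 1]] = [[-49, -65], [130, 146]].

-49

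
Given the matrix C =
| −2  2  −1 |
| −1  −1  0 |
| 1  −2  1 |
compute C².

[[1, −4, 1], [3, −1, 1], [1, 2, 0]]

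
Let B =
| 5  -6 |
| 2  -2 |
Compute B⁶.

[[253, -378], [126, -188]]

tr B = 3 and det B = 2, so the characteristic polynomial is λ² − (3)λ + (2) with roots 1 and 2.
Eigenvectors give P = [[-3, 2], [-2, 1]] with P⁻¹ = [[1, -2], [2, -3]], and B = P·diag(1, 2)·P⁻¹.
Then B⁶ = P·diag(1, 64)·P⁻¹ = [[-3, 128], [-2, 64]] · [[1, -2], [2, -3]] = [[253, -378], [126, -188]].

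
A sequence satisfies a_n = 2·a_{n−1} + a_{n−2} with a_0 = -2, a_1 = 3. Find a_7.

With companion matrix A = [[2, 1], [1, 0]], [a_n, a_{n−1}]ᵀ = A·[a_{n−1}, a_{n−2}]ᵀ, so [a_7, a_6]ᵀ = A⁶·[a_1, a_0]ᵀ.
A⁶ = [[169, 70], [70, 29]], giving [a_7, a_6]ᵀ = [[367], [152]].

367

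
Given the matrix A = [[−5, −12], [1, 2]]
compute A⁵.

tr A = −3 and det A = 2, so the characteristic polynomial is λ² − (−3)λ + (2) with roots −2 and −1.
Eigenvectors give P = [[4, −3], [−1, 1]] with P⁻¹ = [[1, 3], [1, 4]], and A = P·diag(−2, −1)·P⁻¹.
Then A⁵ = P·diag(−32, −1)·P⁻¹ = [[−128, 3], [32, −1]] · [[1, 3], [1, 4]] = [[−125, −372], [31, 92]].

[[−125, −372], [31, 92]]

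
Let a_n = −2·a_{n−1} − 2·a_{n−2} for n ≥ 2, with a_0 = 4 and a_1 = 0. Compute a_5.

0

With companion matrix T = [[−2, −2], [1, 0]], [a_n, a_{n−1}]ᵀ = T·[a_{n−1}, a_{n−2}]ᵀ, so [a_5, a_4]ᵀ = T⁴·[a_1, a_0]ᵀ.
T⁴ = [[−4, 0], [0, −4]], giving [a_5, a_4]ᵀ = [[0], [−16]].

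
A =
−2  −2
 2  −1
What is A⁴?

A² = [[0, 6], [−6, −3]]
A³ = [[12, −6], [6, 15]]
A⁴ = [[−36, −18], [18, −27]]

[[−36, −18], [18, −27]]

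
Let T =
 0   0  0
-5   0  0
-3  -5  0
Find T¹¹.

T is strictly triangular, hence nilpotent: T³ = 0, so T¹¹ = 0.

[[0, 0, 0], [0, 0, 0], [0, 0, 0]]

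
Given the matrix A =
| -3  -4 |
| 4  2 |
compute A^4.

[[33, -76], [76, 128]]

A^2 = [[-7, 4], [-4, -12]]
A^3 = [[37, 36], [-36, -8]]
A^4 = [[33, -76], [76, 128]]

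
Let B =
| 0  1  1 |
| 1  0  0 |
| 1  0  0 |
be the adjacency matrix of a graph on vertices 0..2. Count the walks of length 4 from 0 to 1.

0

The number of length-4 walks from vertex 0 to vertex 1 is entry (0,1) of B⁴, where B is the adjacency matrix.
B² = [[2, 0, 0], [0, 1, 1], [0, 1, 1]]
B³ = [[0, 2, 2], [2, 0, 0], [2, 0, 0]]
B⁴ = [[4, 0, 0], [0, 2, 2], [0, 2, 2]]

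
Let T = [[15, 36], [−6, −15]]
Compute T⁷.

[[10935, 26244], [−4374, −10935]]

tr T = 0 and det T = −9, so the characteristic polynomial is λ² − (0)λ + (−9) with roots −3 and 3.
Eigenvectors give P = [[−2, 3], [1, −1]] with P⁻¹ = [[1, 3], [1, 2]], and T = P·diag(−3, 3)·P⁻¹.
Then T⁷ = P·diag(−2187, 2187)·P⁻¹ = [[4374, 6561], [−2187, −2187]] · [[1, 3], [1, 2]] = [[10935, 26244], [−4374, −10935]].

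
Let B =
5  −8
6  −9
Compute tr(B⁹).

−19684

tr B = −4 and det B = 3, so the characteristic polynomial is λ² − (−4)λ + (3) with roots −1 and −3.
Eigenvectors give P = [[4, 1], [3, 1]] with P⁻¹ = [[1, −1], [−3, 4]], and B = P·diag(−1, −3)·P⁻¹.
Then B⁹ = P·diag(−1, −19683)·P⁻¹ = [[−4, −19683], [−3, −19683]] · [[1, −1], [−3, 4]] = [[59045, −78728], [59046, −78729]].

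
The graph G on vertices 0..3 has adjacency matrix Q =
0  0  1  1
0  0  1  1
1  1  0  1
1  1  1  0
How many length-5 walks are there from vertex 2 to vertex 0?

The number of length-5 walks from vertex 2 to vertex 0 is entry (2,0) of Q⁵, where Q is the adjacency matrix.
Q² = [[2, 2, 1, 1], [2, 2, 1, 1], [1, 1, 3, 2], [1, 1, 2, 3]]
Q³ = [[2, 2, 5, 5], [2, 2, 5, 5], [5, 5, 4, 5], [5, 5, 5, 4]]
Q⁴ = [[10, 10, 9, 9], [10, 10, 9, 9], [9, 9, 15, 14], [9, 9, 14, 15]]
Q⁵ = [[18, 18, 29, 29], [18, 18, 29, 29], [29, 29, 32, 33], [29, 29, 33, 32]]

29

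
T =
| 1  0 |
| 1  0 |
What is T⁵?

T² = T (a projection; rank 1, trace 1), so T⁵ = T.

[[1, 0], [1, 0]]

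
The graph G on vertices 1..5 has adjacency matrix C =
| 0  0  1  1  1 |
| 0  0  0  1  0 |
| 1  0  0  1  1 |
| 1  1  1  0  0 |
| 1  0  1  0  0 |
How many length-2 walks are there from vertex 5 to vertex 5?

2

The number of length-2 walks from vertex 5 to vertex 5 is entry (5,5) of C^2, where C is the adjacency matrix.
C^2 = [[3, 1, 2, 1, 1], [1, 1, 1, 0, 0], [2, 1, 3, 1, 1], [1, 0, 1, 3, 2], [1, 0, 1, 2, 2]]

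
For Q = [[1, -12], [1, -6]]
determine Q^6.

tr Q = -5 and det Q = 6, so the characteristic polynomial is λ² − (-5)λ + (6) with roots -3 and -2.
Eigenvectors give P = [[3, -4], [1, -1]] with P⁻¹ = [[-1, 4], [-1, 3]], and Q = P·diag(-3, -2)·P⁻¹.
Then Q^6 = P·diag(729, 64)·P⁻¹ = [[2187, -256], [729, -64]] · [[-1, 4], [-1, 3]] = [[-1931, 7980], [-665, 2724]].

[[-1931, 7980], [-665, 2724]]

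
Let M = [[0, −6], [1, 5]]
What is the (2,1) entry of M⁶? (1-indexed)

tr M = 5 and det M = 6, so the characteristic polynomial is λ² − (5)λ + (6) with roots 3 and 2.
Eigenvectors give P = [[−2, −3], [1, 1]] with P⁻¹ = [[1, 3], [−1, −2]], and M = P·diag(3, 2)·P⁻¹.
Then M⁶ = P·diag(729, 64)·P⁻¹ = [[−1458, −192], [729, 64]] · [[1, 3], [−1, −2]] = [[−1266, −3990], [665, 2059]].

665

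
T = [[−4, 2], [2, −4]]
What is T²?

[[20, −16], [−16, 20]]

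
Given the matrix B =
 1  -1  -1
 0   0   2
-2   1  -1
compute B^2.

[[3, -2, -2], [-4, 2, -2], [0, 1, 5]]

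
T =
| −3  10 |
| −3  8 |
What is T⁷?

tr T = 5 and det T = 6, so the characteristic polynomial is λ² − (5)λ + (6) with roots 3 and 2.
Eigenvectors give P = [[−5, 2], [−3, 1]] with P⁻¹ = [[1, −2], [3, −5]], and T = P·diag(3, 2)·P⁻¹.
Then T⁷ = P·diag(2187, 128)·P⁻¹ = [[−10935, 256], [−6561, 128]] · [[1, −2], [3, −5]] = [[−10167, 20590], [−6177, 12482]].

[[−10167, 20590], [−6177, 12482]]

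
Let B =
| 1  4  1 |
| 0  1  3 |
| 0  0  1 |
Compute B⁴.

[[1, 16, 76], [0, 1, 12], [0, 0, 1]]

B = I + N where N = [[0, 4, 1], [0, 0, 3], [0, 0, 0]] is strictly upper-triangular, so N³ = 0.
(I + N)⁴ = I + 4·N + 6·N² = [[1, 16, 76], [0, 1, 12], [0, 0, 1]].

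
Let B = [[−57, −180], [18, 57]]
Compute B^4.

tr B = 0 and det B = −9, so the characteristic polynomial is λ² − (0)λ + (−9) with roots −3 and 3.
Eigenvectors give P = [[10, 3], [−3, −1]] with P⁻¹ = [[1, 3], [−3, −10]], and B = P·diag(−3, 3)·P⁻¹.
Then B^4 = P·diag(81, 81)·P⁻¹ = [[810, 243], [−243, −81]] · [[1, 3], [−3, −10]] = [[81, 0], [0, 81]].

[[81, 0], [0, 81]]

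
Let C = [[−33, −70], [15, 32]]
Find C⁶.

tr C = −1 and det C = −6, so the characteristic polynomial is λ² − (−1)λ + (−6) with roots 2 and −3.
Eigenvectors give P = [[2, −7], [−1, 3]] with P⁻¹ = [[−3, −7], [−1, −2]], and C = P·diag(2, −3)·P⁻¹.
Then C⁶ = P·diag(64, 729)·P⁻¹ = [[128, −5103], [−64, 2187]] · [[−3, −7], [−1, −2]] = [[4719, 9310], [−1995, −3926]].

[[4719, 9310], [−1995, −3926]]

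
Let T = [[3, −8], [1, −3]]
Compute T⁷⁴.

[[1, 0], [0, 1]]

T² = I (check: tr T = 0 and det T = −1), so T⁷⁴ = I since 74 is even.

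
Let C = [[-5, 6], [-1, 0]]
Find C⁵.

[[-665, 1266], [-211, 390]]

tr C = -5 and det C = 6, so the characteristic polynomial is λ² − (-5)λ + (6) with roots -2 and -3.
Eigenvectors give P = [[2, 3], [1, 1]] with P⁻¹ = [[-1, 3], [1, -2]], and C = P·diag(-2, -3)·P⁻¹.
Then C⁵ = P·diag(-32, -243)·P⁻¹ = [[-64, -729], [-32, -243]] · [[-1, 3], [1, -2]] = [[-665, 1266], [-211, 390]].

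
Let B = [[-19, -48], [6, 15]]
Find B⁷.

tr B = -4 and det B = 3, so the characteristic polynomial is λ² − (-4)λ + (3) with roots -3 and -1.
Eigenvectors give P = [[-3, -8], [1, 3]] with P⁻¹ = [[-3, -8], [1, 3]], and B = P·diag(-3, -1)·P⁻¹.
Then B⁷ = P·diag(-2187, -1)·P⁻¹ = [[6561, 8], [-2187, -3]] · [[-3, -8], [1, 3]] = [[-19675, -52464], [6558, 17487]].

[[-19675, -52464], [6558, 17487]]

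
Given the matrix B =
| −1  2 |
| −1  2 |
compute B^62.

[[−1, 2], [−1, 2]]

B² = B (a projection; rank 1, trace 1), so B^62 = B.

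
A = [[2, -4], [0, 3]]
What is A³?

[[8, -76], [0, 27]]

A² = [[4, -20], [0, 9]]
A³ = [[8, -76], [0, 27]]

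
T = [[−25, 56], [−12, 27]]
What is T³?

[[−169, 392], [−84, 195]]

tr T = 2 and det T = −3, so the characteristic polynomial is λ² − (2)λ + (−3) with roots −1 and 3.
Eigenvectors give P = [[−7, −2], [−3, −1]] with P⁻¹ = [[−1, 2], [3, −7]], and T = P·diag(−1, 3)·P⁻¹.
Then T³ = P·diag(−1, 27)·P⁻¹ = [[7, −54], [3, −27]] · [[−1, 2], [3, −7]] = [[−169, 392], [−84, 195]].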